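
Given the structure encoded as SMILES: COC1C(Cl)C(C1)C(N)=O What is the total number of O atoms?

2

Scan the SMILES for O atoms (remember two-letter symbols like Cl and Br are single atoms).
Oxygen count: 2.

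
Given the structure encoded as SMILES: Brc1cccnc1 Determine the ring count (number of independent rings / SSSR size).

In SMILES, each pair of matching ring-closure digits denotes one ring-closing bond; the number of such bonds equals the number of independent rings.
Ring-closure bonds here: 1.

1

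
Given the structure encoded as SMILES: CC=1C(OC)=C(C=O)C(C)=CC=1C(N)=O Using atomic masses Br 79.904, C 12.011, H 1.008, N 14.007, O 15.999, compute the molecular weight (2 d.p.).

First, the molecular formula is C11H13NO3 (counting implicit H from valence).
  C: 11 × 12.011 = 132.121
  H: 13 × 1.008 = 13.104
  N: 1 × 14.007 = 14.007
  O: 3 × 15.999 = 47.997
Sum: 11×12.011 + 13×1.008 + 1×14.007 + 3×15.999 = 207.229 → 207.23 g/mol.

207.23 g/mol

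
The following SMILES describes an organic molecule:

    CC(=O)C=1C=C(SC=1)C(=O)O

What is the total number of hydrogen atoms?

6

Walk through each heavy atom and fill implicit hydrogens from standard valence (C 4, N 3, O 2, S 2, halogen 1):
  atom 1: C, bond orders sum to 1 (valence 4) → 3 H
  atom 2: C, bond orders sum to 4 (valence 4) → 0 H
  atom 3: O, bond orders sum to 2 (valence 2) → 0 H
  atom 4: C, bond orders sum to 4 (valence 4) → 0 H
  atom 5: C, bond orders sum to 3 (valence 4) → 1 H
  atom 6: C, bond orders sum to 4 (valence 4) → 0 H
  atom 7: S, bond orders sum to 2 (valence 2) → 0 H
  atom 8: C, bond orders sum to 3 (valence 4) → 1 H
  atom 9: C, bond orders sum to 4 (valence 4) → 0 H
  atom 10: O, bond orders sum to 2 (valence 2) → 0 H
  atom 11: O, bond orders sum to 1 (valence 2) → 1 H
Total hydrogens: 6.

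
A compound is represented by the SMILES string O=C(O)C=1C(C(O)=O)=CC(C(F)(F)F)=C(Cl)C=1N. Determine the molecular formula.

C9H5ClF3NO4

Walk through each heavy atom and fill implicit hydrogens from standard valence (C 4, N 3, O 2, S 2, halogen 1):
  atom 1: O, bond orders sum to 2 (valence 2) → 0 H
  atom 2: C, bond orders sum to 4 (valence 4) → 0 H
  atom 3: O, bond orders sum to 1 (valence 2) → 1 H
  atom 4: C, bond orders sum to 4 (valence 4) → 0 H
  atom 5: C, bond orders sum to 4 (valence 4) → 0 H
  atom 6: C, bond orders sum to 4 (valence 4) → 0 H
  atom 7: O, bond orders sum to 1 (valence 2) → 1 H
  atom 8: O, bond orders sum to 2 (valence 2) → 0 H
  atom 9: C, bond orders sum to 3 (valence 4) → 1 H
  atom 10: C, bond orders sum to 4 (valence 4) → 0 H
  atom 11: C, bond orders sum to 4 (valence 4) → 0 H
  atom 12: F (halogen, monovalent) → 0 H
  atom 13: F (halogen, monovalent) → 0 H
  atom 14: F (halogen, monovalent) → 0 H
  atom 15: C, bond orders sum to 4 (valence 4) → 0 H
  atom 16: Cl (halogen, monovalent) → 0 H
  atom 17: C, bond orders sum to 4 (valence 4) → 0 H
  atom 18: N, bond orders sum to 1 (valence 3) → 2 H
Totals → C:9, H:5, Cl:1, F:3, N:1, O:4.
In Hill order: C9H5ClF3NO4.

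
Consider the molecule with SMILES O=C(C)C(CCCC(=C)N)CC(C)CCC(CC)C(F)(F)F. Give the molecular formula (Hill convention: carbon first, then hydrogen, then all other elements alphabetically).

C17H30F3NO

Walk through each heavy atom and fill implicit hydrogens from standard valence (C 4, N 3, O 2, S 2, halogen 1):
  atom 1: O, bond orders sum to 2 (valence 2) → 0 H
  atom 2: C, bond orders sum to 4 (valence 4) → 0 H
  atom 3: C, bond orders sum to 1 (valence 4) → 3 H
  atom 4: C, bond orders sum to 3 (valence 4) → 1 H
  atom 5: C, bond orders sum to 2 (valence 4) → 2 H
  atom 6: C, bond orders sum to 2 (valence 4) → 2 H
  atom 7: C, bond orders sum to 2 (valence 4) → 2 H
  atom 8: C, bond orders sum to 4 (valence 4) → 0 H
  atom 9: C, bond orders sum to 2 (valence 4) → 2 H
  atom 10: N, bond orders sum to 1 (valence 3) → 2 H
  atom 11: C, bond orders sum to 2 (valence 4) → 2 H
  atom 12: C, bond orders sum to 3 (valence 4) → 1 H
  atom 13: C, bond orders sum to 1 (valence 4) → 3 H
  atom 14: C, bond orders sum to 2 (valence 4) → 2 H
  atom 15: C, bond orders sum to 2 (valence 4) → 2 H
  atom 16: C, bond orders sum to 3 (valence 4) → 1 H
  atom 17: C, bond orders sum to 2 (valence 4) → 2 H
  atom 18: C, bond orders sum to 1 (valence 4) → 3 H
  atom 19: C, bond orders sum to 4 (valence 4) → 0 H
  atom 20: F (halogen, monovalent) → 0 H
  atom 21: F (halogen, monovalent) → 0 H
  atom 22: F (halogen, monovalent) → 0 H
Totals → C:17, H:30, F:3, N:1, O:1.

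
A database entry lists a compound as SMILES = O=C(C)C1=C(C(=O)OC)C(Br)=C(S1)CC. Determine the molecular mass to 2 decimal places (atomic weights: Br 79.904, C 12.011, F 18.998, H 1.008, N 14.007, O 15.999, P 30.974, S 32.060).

First, the molecular formula is C10H11BrO3S (counting implicit H from valence).
  Br: 1 × 79.904 = 79.904
  C: 10 × 12.011 = 120.110
  H: 11 × 1.008 = 11.088
  O: 3 × 15.999 = 47.997
  S: 1 × 32.060 = 32.060
Sum: 1×79.904 + 10×12.011 + 11×1.008 + 3×15.999 + 1×32.060 = 291.159 → 291.16 g/mol.

291.16 g/mol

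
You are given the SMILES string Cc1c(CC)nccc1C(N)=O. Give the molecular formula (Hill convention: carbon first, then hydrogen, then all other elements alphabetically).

Walk through each heavy atom and fill implicit hydrogens from standard valence (C 4, N 3, O 2, S 2, halogen 1); for lowercase aromatic atoms, an aromatic c carries 1 H when it has two neighbours and 0 H with three, and aromatic n carries 0 H:
  atom 1: C, bond orders sum to 1 (valence 4) → 3 H
  atom 2: aromatic c, 3 neighbours → 0 H
  atom 3: aromatic c, 3 neighbours → 0 H
  atom 4: C, bond orders sum to 2 (valence 4) → 2 H
  atom 5: C, bond orders sum to 1 (valence 4) → 3 H
  atom 6: aromatic n, 2 neighbours → 0 H
  atom 7: aromatic c, 2 neighbours → 1 H
  atom 8: aromatic c, 2 neighbours → 1 H
  atom 9: aromatic c, 3 neighbours → 0 H
  atom 10: C, bond orders sum to 4 (valence 4) → 0 H
  atom 11: N, bond orders sum to 1 (valence 3) → 2 H
  atom 12: O, bond orders sum to 2 (valence 2) → 0 H
Totals → C:9, H:12, N:2, O:1.

C9H12N2O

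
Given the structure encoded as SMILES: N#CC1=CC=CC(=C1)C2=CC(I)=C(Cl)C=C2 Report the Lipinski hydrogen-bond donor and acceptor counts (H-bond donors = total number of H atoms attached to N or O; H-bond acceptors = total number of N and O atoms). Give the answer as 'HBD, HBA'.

0, 1

Donors: find every N or O and count the H atoms it carries.
  atom 1 (N): bond orders sum to 3 → 0 H
Lipinski HBD = 0.
Acceptors: N atoms = 1, O atoms = 0 → HBA = 1.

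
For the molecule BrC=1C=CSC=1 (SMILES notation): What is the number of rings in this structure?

1

In SMILES, each pair of matching ring-closure digits denotes one ring-closing bond; the number of such bonds equals the number of independent rings.
Ring-closure bonds here: 1.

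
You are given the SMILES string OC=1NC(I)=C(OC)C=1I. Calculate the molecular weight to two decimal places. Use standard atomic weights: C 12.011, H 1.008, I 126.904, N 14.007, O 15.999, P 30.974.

364.91 g/mol

First, the molecular formula is C5H5I2NO2 (counting implicit H from valence).
  C: 5 × 12.011 = 60.055
  H: 5 × 1.008 = 5.040
  I: 2 × 126.904 = 253.808
  N: 1 × 14.007 = 14.007
  O: 2 × 15.999 = 31.998
Sum: 5×12.011 + 5×1.008 + 2×126.904 + 1×14.007 + 2×15.999 = 364.908 → 364.91 g/mol.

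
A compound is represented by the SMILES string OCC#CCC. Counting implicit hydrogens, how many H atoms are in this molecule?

Walk through each heavy atom and fill implicit hydrogens from standard valence (C 4, N 3, O 2, S 2, halogen 1):
  atom 1: O, bond orders sum to 1 (valence 2) → 1 H
  atom 2: C, bond orders sum to 2 (valence 4) → 2 H
  atom 3: C, bond orders sum to 4 (valence 4) → 0 H
  atom 4: C, bond orders sum to 4 (valence 4) → 0 H
  atom 5: C, bond orders sum to 2 (valence 4) → 2 H
  atom 6: C, bond orders sum to 1 (valence 4) → 3 H
Total hydrogens: 8.

8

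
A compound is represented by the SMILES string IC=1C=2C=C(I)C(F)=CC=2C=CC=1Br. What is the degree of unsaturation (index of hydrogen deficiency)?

7

Degree of unsaturation = (number of rings) + (number of π bonds).
Ring closures in the SMILES: 2.
π bonds: 5 double bonds (each 1 DoU) → 5 DoU from unsaturation.
Total DoU = 2 + 5 = 7.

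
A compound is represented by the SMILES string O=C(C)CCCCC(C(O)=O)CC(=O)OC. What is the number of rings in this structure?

0

In SMILES, each pair of matching ring-closure digits denotes one ring-closing bond; the number of such bonds equals the number of independent rings.
Ring-closure bonds here: 0.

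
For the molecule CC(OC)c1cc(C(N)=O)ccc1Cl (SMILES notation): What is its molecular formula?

Walk through each heavy atom and fill implicit hydrogens from standard valence (C 4, N 3, O 2, S 2, halogen 1); for lowercase aromatic atoms, an aromatic c carries 1 H when it has two neighbours and 0 H with three, and aromatic n carries 0 H:
  atom 1: C, bond orders sum to 1 (valence 4) → 3 H
  atom 2: C, bond orders sum to 3 (valence 4) → 1 H
  atom 3: O, bond orders sum to 2 (valence 2) → 0 H
  atom 4: C, bond orders sum to 1 (valence 4) → 3 H
  atom 5: aromatic c, 3 neighbours → 0 H
  atom 6: aromatic c, 2 neighbours → 1 H
  atom 7: aromatic c, 3 neighbours → 0 H
  atom 8: C, bond orders sum to 4 (valence 4) → 0 H
  atom 9: N, bond orders sum to 1 (valence 3) → 2 H
  atom 10: O, bond orders sum to 2 (valence 2) → 0 H
  atom 11: aromatic c, 2 neighbours → 1 H
  atom 12: aromatic c, 2 neighbours → 1 H
  atom 13: aromatic c, 3 neighbours → 0 H
  atom 14: Cl (halogen, monovalent) → 0 H
Totals → C:10, H:12, Cl:1, N:1, O:2.
In Hill order: C10H12ClNO2.

C10H12ClNO2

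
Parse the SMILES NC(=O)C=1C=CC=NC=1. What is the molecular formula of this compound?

C6H6N2O

Walk through each heavy atom and fill implicit hydrogens from standard valence (C 4, N 3, O 2, S 2, halogen 1):
  atom 1: N, bond orders sum to 1 (valence 3) → 2 H
  atom 2: C, bond orders sum to 4 (valence 4) → 0 H
  atom 3: O, bond orders sum to 2 (valence 2) → 0 H
  atom 4: C, bond orders sum to 4 (valence 4) → 0 H
  atom 5: C, bond orders sum to 3 (valence 4) → 1 H
  atom 6: C, bond orders sum to 3 (valence 4) → 1 H
  atom 7: C, bond orders sum to 3 (valence 4) → 1 H
  atom 8: N, bond orders sum to 3 (valence 3) → 0 H
  atom 9: C, bond orders sum to 3 (valence 4) → 1 H
Totals → C:6, H:6, N:2, O:1.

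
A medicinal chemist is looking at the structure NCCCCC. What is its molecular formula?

C5H13N

Walk through each heavy atom and fill implicit hydrogens from standard valence (C 4, N 3, O 2, S 2, halogen 1):
  atom 1: N, bond orders sum to 1 (valence 3) → 2 H
  atom 2: C, bond orders sum to 2 (valence 4) → 2 H
  atom 3: C, bond orders sum to 2 (valence 4) → 2 H
  atom 4: C, bond orders sum to 2 (valence 4) → 2 H
  atom 5: C, bond orders sum to 2 (valence 4) → 2 H
  atom 6: C, bond orders sum to 1 (valence 4) → 3 H
Totals → C:5, H:13, N:1.
In Hill order: C5H13N.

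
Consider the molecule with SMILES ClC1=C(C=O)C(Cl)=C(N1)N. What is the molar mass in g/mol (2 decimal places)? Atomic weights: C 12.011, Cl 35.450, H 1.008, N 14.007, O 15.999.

179.00 g/mol

First, the molecular formula is C5H4Cl2N2O (counting implicit H from valence).
  C: 5 × 12.011 = 60.055
  Cl: 2 × 35.450 = 70.900
  H: 4 × 1.008 = 4.032
  N: 2 × 14.007 = 28.014
  O: 1 × 15.999 = 15.999
Sum: 5×12.011 + 2×35.450 + 4×1.008 + 2×14.007 + 1×15.999 = 179.000 → 179.00 g/mol.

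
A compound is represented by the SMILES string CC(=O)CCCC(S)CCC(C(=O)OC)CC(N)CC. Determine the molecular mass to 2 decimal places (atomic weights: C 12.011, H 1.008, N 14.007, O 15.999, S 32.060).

First, the molecular formula is C15H29NO3S (counting implicit H from valence).
  C: 15 × 12.011 = 180.165
  H: 29 × 1.008 = 29.232
  N: 1 × 14.007 = 14.007
  O: 3 × 15.999 = 47.997
  S: 1 × 32.060 = 32.060
Sum: 15×12.011 + 29×1.008 + 1×14.007 + 3×15.999 + 1×32.060 = 303.461 → 303.46 g/mol.

303.46 g/mol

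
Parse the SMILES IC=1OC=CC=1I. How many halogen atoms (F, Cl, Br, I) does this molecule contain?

2

Halogen atoms appear at heavy-atom positions 1, 7 (2×I).
Halogen count: 2.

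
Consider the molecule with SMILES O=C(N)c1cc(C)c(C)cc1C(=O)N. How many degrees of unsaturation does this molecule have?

Molecular formula: C10H12N2O2.
DoU = (2C + 2 + N − H − X) / 2, where X is the halogen count and O/S are ignored.
    = (2·10 + 2 + 2 − 12 − 0) / 2 = 12 / 2 = 6.

6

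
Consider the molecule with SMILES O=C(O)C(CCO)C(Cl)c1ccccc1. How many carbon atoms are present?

11

Count every carbon token in the SMILES (each C, including those in ring-closure positions and inside branches).
Carbon count: 11.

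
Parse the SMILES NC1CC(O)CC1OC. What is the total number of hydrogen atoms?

Walk through each heavy atom and fill implicit hydrogens from standard valence (C 4, N 3, O 2, S 2, halogen 1):
  atom 1: N, bond orders sum to 1 (valence 3) → 2 H
  atom 2: C, bond orders sum to 3 (valence 4) → 1 H
  atom 3: C, bond orders sum to 2 (valence 4) → 2 H
  atom 4: C, bond orders sum to 3 (valence 4) → 1 H
  atom 5: O, bond orders sum to 1 (valence 2) → 1 H
  atom 6: C, bond orders sum to 2 (valence 4) → 2 H
  atom 7: C, bond orders sum to 3 (valence 4) → 1 H
  atom 8: O, bond orders sum to 2 (valence 2) → 0 H
  atom 9: C, bond orders sum to 1 (valence 4) → 3 H
Total hydrogens: 13.

13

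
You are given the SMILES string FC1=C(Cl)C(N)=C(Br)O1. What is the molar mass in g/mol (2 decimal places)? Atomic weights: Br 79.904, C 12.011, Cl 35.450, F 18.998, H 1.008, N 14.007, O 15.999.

214.42 g/mol

First, the molecular formula is C4H2BrClFNO (counting implicit H from valence).
  Br: 1 × 79.904 = 79.904
  C: 4 × 12.011 = 48.044
  Cl: 1 × 35.450 = 35.450
  F: 1 × 18.998 = 18.998
  H: 2 × 1.008 = 2.016
  N: 1 × 14.007 = 14.007
  O: 1 × 15.999 = 15.999
Sum: 1×79.904 + 4×12.011 + 1×35.450 + 1×18.998 + 2×1.008 + 1×14.007 + 1×15.999 = 214.418 → 214.42 g/mol.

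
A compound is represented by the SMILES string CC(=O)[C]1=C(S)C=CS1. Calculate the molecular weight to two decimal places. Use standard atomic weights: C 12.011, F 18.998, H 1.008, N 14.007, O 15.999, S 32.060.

158.23 g/mol

First, the molecular formula is C6H6OS2 (counting implicit H from valence).
  C: 6 × 12.011 = 72.066
  H: 6 × 1.008 = 6.048
  O: 1 × 15.999 = 15.999
  S: 2 × 32.060 = 64.120
Sum: 6×12.011 + 6×1.008 + 1×15.999 + 2×32.060 = 158.233 → 158.23 g/mol.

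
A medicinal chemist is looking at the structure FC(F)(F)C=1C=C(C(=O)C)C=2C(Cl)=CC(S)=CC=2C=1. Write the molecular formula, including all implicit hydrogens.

Walk through each heavy atom and fill implicit hydrogens from standard valence (C 4, N 3, O 2, S 2, halogen 1):
  atom 1: F (halogen, monovalent) → 0 H
  atom 2: C, bond orders sum to 4 (valence 4) → 0 H
  atom 3: F (halogen, monovalent) → 0 H
  atom 4: F (halogen, monovalent) → 0 H
  atom 5: C, bond orders sum to 4 (valence 4) → 0 H
  atom 6: C, bond orders sum to 3 (valence 4) → 1 H
  atom 7: C, bond orders sum to 4 (valence 4) → 0 H
  atom 8: C, bond orders sum to 4 (valence 4) → 0 H
  atom 9: O, bond orders sum to 2 (valence 2) → 0 H
  atom 10: C, bond orders sum to 1 (valence 4) → 3 H
  atom 11: C, bond orders sum to 4 (valence 4) → 0 H
  atom 12: C, bond orders sum to 4 (valence 4) → 0 H
  atom 13: Cl (halogen, monovalent) → 0 H
  atom 14: C, bond orders sum to 3 (valence 4) → 1 H
  atom 15: C, bond orders sum to 4 (valence 4) → 0 H
  atom 16: S, bond orders sum to 1 (valence 2) → 1 H
  atom 17: C, bond orders sum to 3 (valence 4) → 1 H
  atom 18: C, bond orders sum to 4 (valence 4) → 0 H
  atom 19: C, bond orders sum to 3 (valence 4) → 1 H
Totals → C:13, H:8, Cl:1, F:3, O:1, S:1.

C13H8ClF3OS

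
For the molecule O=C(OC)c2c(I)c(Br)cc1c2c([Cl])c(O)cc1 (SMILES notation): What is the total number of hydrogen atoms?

7

Walk through each heavy atom and fill implicit hydrogens from standard valence (C 4, N 3, O 2, S 2, halogen 1); for lowercase aromatic atoms, an aromatic c carries 1 H when it has two neighbours and 0 H with three, and aromatic n carries 0 H:
  atom 1: O, bond orders sum to 2 (valence 2) → 0 H
  atom 2: C, bond orders sum to 4 (valence 4) → 0 H
  atom 3: O, bond orders sum to 2 (valence 2) → 0 H
  atom 4: C, bond orders sum to 1 (valence 4) → 3 H
  atom 5: aromatic c, 3 neighbours → 0 H
  atom 6: aromatic c, 3 neighbours → 0 H
  atom 7: I (halogen, monovalent) → 0 H
  atom 8: aromatic c, 3 neighbours → 0 H
  atom 9: Br (halogen, monovalent) → 0 H
  atom 10: aromatic c, 2 neighbours → 1 H
  atom 11: aromatic c, 3 neighbours → 0 H
  atom 12: aromatic c, 3 neighbours → 0 H
  atom 13: aromatic c, 3 neighbours → 0 H
  atom 14: Cl with explicit H count 0
  atom 15: aromatic c, 3 neighbours → 0 H
  atom 16: O, bond orders sum to 1 (valence 2) → 1 H
  atom 17: aromatic c, 2 neighbours → 1 H
  atom 18: aromatic c, 2 neighbours → 1 H
Total hydrogens: 7.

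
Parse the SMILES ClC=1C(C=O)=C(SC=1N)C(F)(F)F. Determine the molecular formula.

Walk through each heavy atom and fill implicit hydrogens from standard valence (C 4, N 3, O 2, S 2, halogen 1):
  atom 1: Cl (halogen, monovalent) → 0 H
  atom 2: C, bond orders sum to 4 (valence 4) → 0 H
  atom 3: C, bond orders sum to 4 (valence 4) → 0 H
  atom 4: C, bond orders sum to 3 (valence 4) → 1 H
  atom 5: O, bond orders sum to 2 (valence 2) → 0 H
  atom 6: C, bond orders sum to 4 (valence 4) → 0 H
  atom 7: S, bond orders sum to 2 (valence 2) → 0 H
  atom 8: C, bond orders sum to 4 (valence 4) → 0 H
  atom 9: N, bond orders sum to 1 (valence 3) → 2 H
  atom 10: C, bond orders sum to 4 (valence 4) → 0 H
  atom 11: F (halogen, monovalent) → 0 H
  atom 12: F (halogen, monovalent) → 0 H
  atom 13: F (halogen, monovalent) → 0 H
Totals → C:6, H:3, Cl:1, F:3, N:1, O:1, S:1.
In Hill order: C6H3ClF3NOS.

C6H3ClF3NOS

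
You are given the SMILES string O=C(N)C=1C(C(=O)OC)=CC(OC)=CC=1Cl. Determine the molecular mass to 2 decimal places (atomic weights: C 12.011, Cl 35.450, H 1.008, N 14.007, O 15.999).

First, the molecular formula is C10H10ClNO4 (counting implicit H from valence).
  C: 10 × 12.011 = 120.110
  Cl: 1 × 35.450 = 35.450
  H: 10 × 1.008 = 10.080
  N: 1 × 14.007 = 14.007
  O: 4 × 15.999 = 63.996
Sum: 10×12.011 + 1×35.450 + 10×1.008 + 1×14.007 + 4×15.999 = 243.643 → 243.64 g/mol.

243.64 g/mol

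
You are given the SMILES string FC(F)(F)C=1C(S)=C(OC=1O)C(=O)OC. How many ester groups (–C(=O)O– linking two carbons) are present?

The ester motif appears at heavy-atom position 12 in the SMILES.
Other groups present: 1 hydroxyl, 1 thiol.
Ester count: 1.

1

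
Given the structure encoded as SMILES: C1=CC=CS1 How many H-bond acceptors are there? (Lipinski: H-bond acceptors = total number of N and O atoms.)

0

N atoms: 0; O atoms: 0.
Lipinski HBA = 0 + 0 = 0.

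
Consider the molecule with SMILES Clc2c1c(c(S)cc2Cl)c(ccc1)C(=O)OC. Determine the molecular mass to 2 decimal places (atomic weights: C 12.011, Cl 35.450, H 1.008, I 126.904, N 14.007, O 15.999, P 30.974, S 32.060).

First, the molecular formula is C12H8Cl2O2S (counting implicit H from valence).
  C: 12 × 12.011 = 144.132
  Cl: 2 × 35.450 = 70.900
  H: 8 × 1.008 = 8.064
  O: 2 × 15.999 = 31.998
  S: 1 × 32.060 = 32.060
Sum: 12×12.011 + 2×35.450 + 8×1.008 + 2×15.999 + 1×32.060 = 287.154 → 287.15 g/mol.

287.15 g/mol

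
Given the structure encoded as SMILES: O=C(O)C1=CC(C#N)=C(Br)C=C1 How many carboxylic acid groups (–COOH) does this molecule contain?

1

The carboxylic acid motif appears at heavy-atom position 2 in the SMILES.
Other groups present: 1 nitrile.
Carboxylic acid count: 1.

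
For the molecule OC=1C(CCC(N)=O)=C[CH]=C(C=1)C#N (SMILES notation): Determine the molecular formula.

Walk through each heavy atom and fill implicit hydrogens from standard valence (C 4, N 3, O 2, S 2, halogen 1):
  atom 1: O, bond orders sum to 1 (valence 2) → 1 H
  atom 2: C, bond orders sum to 4 (valence 4) → 0 H
  atom 3: C, bond orders sum to 4 (valence 4) → 0 H
  atom 4: C, bond orders sum to 2 (valence 4) → 2 H
  atom 5: C, bond orders sum to 2 (valence 4) → 2 H
  atom 6: C, bond orders sum to 4 (valence 4) → 0 H
  atom 7: N, bond orders sum to 1 (valence 3) → 2 H
  atom 8: O, bond orders sum to 2 (valence 2) → 0 H
  atom 9: C, bond orders sum to 3 (valence 4) → 1 H
  atom 10: C with explicit H count 1
  atom 11: C, bond orders sum to 4 (valence 4) → 0 H
  atom 12: C, bond orders sum to 3 (valence 4) → 1 H
  atom 13: C, bond orders sum to 4 (valence 4) → 0 H
  atom 14: N, bond orders sum to 3 (valence 3) → 0 H
Totals → C:10, H:10, N:2, O:2.

C10H10N2O2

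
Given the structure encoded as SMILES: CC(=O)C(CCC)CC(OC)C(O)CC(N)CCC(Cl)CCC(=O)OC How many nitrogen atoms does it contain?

Scan the SMILES for N atoms (remember two-letter symbols like Cl and Br are single atoms).
Nitrogen count: 1.

1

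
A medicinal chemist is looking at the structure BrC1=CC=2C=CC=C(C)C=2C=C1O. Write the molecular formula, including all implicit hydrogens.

C11H9BrO

Walk through each heavy atom and fill implicit hydrogens from standard valence (C 4, N 3, O 2, S 2, halogen 1):
  atom 1: Br (halogen, monovalent) → 0 H
  atom 2: C, bond orders sum to 4 (valence 4) → 0 H
  atom 3: C, bond orders sum to 3 (valence 4) → 1 H
  atom 4: C, bond orders sum to 4 (valence 4) → 0 H
  atom 5: C, bond orders sum to 3 (valence 4) → 1 H
  atom 6: C, bond orders sum to 3 (valence 4) → 1 H
  atom 7: C, bond orders sum to 3 (valence 4) → 1 H
  atom 8: C, bond orders sum to 4 (valence 4) → 0 H
  atom 9: C, bond orders sum to 1 (valence 4) → 3 H
  atom 10: C, bond orders sum to 4 (valence 4) → 0 H
  atom 11: C, bond orders sum to 3 (valence 4) → 1 H
  atom 12: C, bond orders sum to 4 (valence 4) → 0 H
  atom 13: O, bond orders sum to 1 (valence 2) → 1 H
Totals → C:11, H:9, Br:1, O:1.
In Hill order: C11H9BrO.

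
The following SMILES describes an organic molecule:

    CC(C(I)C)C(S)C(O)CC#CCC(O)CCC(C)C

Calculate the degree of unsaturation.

2

Molecular formula: C16H29IO2S.
DoU = (2C + 2 + N − H − X) / 2, where X is the halogen count and O/S are ignored.
    = (2·16 + 2 + 0 − 29 − 1) / 2 = 4 / 2 = 2.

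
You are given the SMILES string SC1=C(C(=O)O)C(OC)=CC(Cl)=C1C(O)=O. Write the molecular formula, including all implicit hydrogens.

C9H7ClO5S

Walk through each heavy atom and fill implicit hydrogens from standard valence (C 4, N 3, O 2, S 2, halogen 1):
  atom 1: S, bond orders sum to 1 (valence 2) → 1 H
  atom 2: C, bond orders sum to 4 (valence 4) → 0 H
  atom 3: C, bond orders sum to 4 (valence 4) → 0 H
  atom 4: C, bond orders sum to 4 (valence 4) → 0 H
  atom 5: O, bond orders sum to 2 (valence 2) → 0 H
  atom 6: O, bond orders sum to 1 (valence 2) → 1 H
  atom 7: C, bond orders sum to 4 (valence 4) → 0 H
  atom 8: O, bond orders sum to 2 (valence 2) → 0 H
  atom 9: C, bond orders sum to 1 (valence 4) → 3 H
  atom 10: C, bond orders sum to 3 (valence 4) → 1 H
  atom 11: C, bond orders sum to 4 (valence 4) → 0 H
  atom 12: Cl (halogen, monovalent) → 0 H
  atom 13: C, bond orders sum to 4 (valence 4) → 0 H
  atom 14: C, bond orders sum to 4 (valence 4) → 0 H
  atom 15: O, bond orders sum to 1 (valence 2) → 1 H
  atom 16: O, bond orders sum to 2 (valence 2) → 0 H
Totals → C:9, H:7, Cl:1, O:5, S:1.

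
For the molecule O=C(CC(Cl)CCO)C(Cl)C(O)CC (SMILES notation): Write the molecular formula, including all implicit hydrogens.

Walk through each heavy atom and fill implicit hydrogens from standard valence (C 4, N 3, O 2, S 2, halogen 1):
  atom 1: O, bond orders sum to 2 (valence 2) → 0 H
  atom 2: C, bond orders sum to 4 (valence 4) → 0 H
  atom 3: C, bond orders sum to 2 (valence 4) → 2 H
  atom 4: C, bond orders sum to 3 (valence 4) → 1 H
  atom 5: Cl (halogen, monovalent) → 0 H
  atom 6: C, bond orders sum to 2 (valence 4) → 2 H
  atom 7: C, bond orders sum to 2 (valence 4) → 2 H
  atom 8: O, bond orders sum to 1 (valence 2) → 1 H
  atom 9: C, bond orders sum to 3 (valence 4) → 1 H
  atom 10: Cl (halogen, monovalent) → 0 H
  atom 11: C, bond orders sum to 3 (valence 4) → 1 H
  atom 12: O, bond orders sum to 1 (valence 2) → 1 H
  atom 13: C, bond orders sum to 2 (valence 4) → 2 H
  atom 14: C, bond orders sum to 1 (valence 4) → 3 H
Totals → C:9, H:16, Cl:2, O:3.

C9H16Cl2O3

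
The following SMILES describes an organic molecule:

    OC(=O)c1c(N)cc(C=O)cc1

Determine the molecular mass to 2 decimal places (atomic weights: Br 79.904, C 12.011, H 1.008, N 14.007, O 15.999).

165.15 g/mol

First, the molecular formula is C8H7NO3 (counting implicit H from valence).
  C: 8 × 12.011 = 96.088
  H: 7 × 1.008 = 7.056
  N: 1 × 14.007 = 14.007
  O: 3 × 15.999 = 47.997
Sum: 8×12.011 + 7×1.008 + 1×14.007 + 3×15.999 = 165.148 → 165.15 g/mol.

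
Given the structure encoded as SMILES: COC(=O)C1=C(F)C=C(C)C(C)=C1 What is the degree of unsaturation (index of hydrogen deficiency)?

Degree of unsaturation = (number of rings) + (number of π bonds).
Ring closures in the SMILES: 1.
π bonds: 4 double bonds (each 1 DoU) → 4 DoU from unsaturation.
Total DoU = 1 + 4 = 5.

5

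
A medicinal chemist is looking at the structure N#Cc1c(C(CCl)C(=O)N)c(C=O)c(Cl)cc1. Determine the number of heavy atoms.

17

Every atom symbol written in the SMILES (organic subset) is one heavy atom; implicit H are not written.
Heavy atoms by element → C:11, Cl:2, N:2, O:2.
Total: 17.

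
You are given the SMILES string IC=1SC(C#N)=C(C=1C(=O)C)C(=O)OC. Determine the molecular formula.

C9H6INO3S

Walk through each heavy atom and fill implicit hydrogens from standard valence (C 4, N 3, O 2, S 2, halogen 1):
  atom 1: I (halogen, monovalent) → 0 H
  atom 2: C, bond orders sum to 4 (valence 4) → 0 H
  atom 3: S, bond orders sum to 2 (valence 2) → 0 H
  atom 4: C, bond orders sum to 4 (valence 4) → 0 H
  atom 5: C, bond orders sum to 4 (valence 4) → 0 H
  atom 6: N, bond orders sum to 3 (valence 3) → 0 H
  atom 7: C, bond orders sum to 4 (valence 4) → 0 H
  atom 8: C, bond orders sum to 4 (valence 4) → 0 H
  atom 9: C, bond orders sum to 4 (valence 4) → 0 H
  atom 10: O, bond orders sum to 2 (valence 2) → 0 H
  atom 11: C, bond orders sum to 1 (valence 4) → 3 H
  atom 12: C, bond orders sum to 4 (valence 4) → 0 H
  atom 13: O, bond orders sum to 2 (valence 2) → 0 H
  atom 14: O, bond orders sum to 2 (valence 2) → 0 H
  atom 15: C, bond orders sum to 1 (valence 4) → 3 H
Totals → C:9, H:6, I:1, N:1, O:3, S:1.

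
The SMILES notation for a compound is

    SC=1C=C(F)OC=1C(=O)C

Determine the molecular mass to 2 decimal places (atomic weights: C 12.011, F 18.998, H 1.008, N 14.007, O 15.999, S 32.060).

160.16 g/mol

First, the molecular formula is C6H5FO2S (counting implicit H from valence).
  C: 6 × 12.011 = 72.066
  F: 1 × 18.998 = 18.998
  H: 5 × 1.008 = 5.040
  O: 2 × 15.999 = 31.998
  S: 1 × 32.060 = 32.060
Sum: 6×12.011 + 1×18.998 + 5×1.008 + 2×15.999 + 1×32.060 = 160.162 → 160.16 g/mol.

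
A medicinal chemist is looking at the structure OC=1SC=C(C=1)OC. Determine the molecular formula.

Walk through each heavy atom and fill implicit hydrogens from standard valence (C 4, N 3, O 2, S 2, halogen 1):
  atom 1: O, bond orders sum to 1 (valence 2) → 1 H
  atom 2: C, bond orders sum to 4 (valence 4) → 0 H
  atom 3: S, bond orders sum to 2 (valence 2) → 0 H
  atom 4: C, bond orders sum to 3 (valence 4) → 1 H
  atom 5: C, bond orders sum to 4 (valence 4) → 0 H
  atom 6: C, bond orders sum to 3 (valence 4) → 1 H
  atom 7: O, bond orders sum to 2 (valence 2) → 0 H
  atom 8: C, bond orders sum to 1 (valence 4) → 3 H
Totals → C:5, H:6, O:2, S:1.
In Hill order: C5H6O2S.

C5H6O2S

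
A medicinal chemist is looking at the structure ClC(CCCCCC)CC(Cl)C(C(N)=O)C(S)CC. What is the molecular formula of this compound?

C14H27Cl2NOS

Walk through each heavy atom and fill implicit hydrogens from standard valence (C 4, N 3, O 2, S 2, halogen 1):
  atom 1: Cl (halogen, monovalent) → 0 H
  atom 2: C, bond orders sum to 3 (valence 4) → 1 H
  atom 3: C, bond orders sum to 2 (valence 4) → 2 H
  atom 4: C, bond orders sum to 2 (valence 4) → 2 H
  atom 5: C, bond orders sum to 2 (valence 4) → 2 H
  atom 6: C, bond orders sum to 2 (valence 4) → 2 H
  atom 7: C, bond orders sum to 2 (valence 4) → 2 H
  atom 8: C, bond orders sum to 1 (valence 4) → 3 H
  atom 9: C, bond orders sum to 2 (valence 4) → 2 H
  atom 10: C, bond orders sum to 3 (valence 4) → 1 H
  atom 11: Cl (halogen, monovalent) → 0 H
  atom 12: C, bond orders sum to 3 (valence 4) → 1 H
  atom 13: C, bond orders sum to 4 (valence 4) → 0 H
  atom 14: N, bond orders sum to 1 (valence 3) → 2 H
  atom 15: O, bond orders sum to 2 (valence 2) → 0 H
  atom 16: C, bond orders sum to 3 (valence 4) → 1 H
  atom 17: S, bond orders sum to 1 (valence 2) → 1 H
  atom 18: C, bond orders sum to 2 (valence 4) → 2 H
  atom 19: C, bond orders sum to 1 (valence 4) → 3 H
Totals → C:14, H:27, Cl:2, N:1, O:1, S:1.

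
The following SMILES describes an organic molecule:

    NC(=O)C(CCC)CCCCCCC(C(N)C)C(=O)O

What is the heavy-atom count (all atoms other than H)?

Every atom symbol written in the SMILES (organic subset) is one heavy atom; implicit H are not written.
Heavy atoms by element → C:15, N:2, O:3.
Total: 20.

20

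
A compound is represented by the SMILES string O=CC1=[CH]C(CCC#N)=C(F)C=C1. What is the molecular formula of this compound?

C10H8FNO

Walk through each heavy atom and fill implicit hydrogens from standard valence (C 4, N 3, O 2, S 2, halogen 1):
  atom 1: O, bond orders sum to 2 (valence 2) → 0 H
  atom 2: C, bond orders sum to 3 (valence 4) → 1 H
  atom 3: C, bond orders sum to 4 (valence 4) → 0 H
  atom 4: C with explicit H count 1
  atom 5: C, bond orders sum to 4 (valence 4) → 0 H
  atom 6: C, bond orders sum to 2 (valence 4) → 2 H
  atom 7: C, bond orders sum to 2 (valence 4) → 2 H
  atom 8: C, bond orders sum to 4 (valence 4) → 0 H
  atom 9: N, bond orders sum to 3 (valence 3) → 0 H
  atom 10: C, bond orders sum to 4 (valence 4) → 0 H
  atom 11: F (halogen, monovalent) → 0 H
  atom 12: C, bond orders sum to 3 (valence 4) → 1 H
  atom 13: C, bond orders sum to 3 (valence 4) → 1 H
Totals → C:10, H:8, F:1, N:1, O:1.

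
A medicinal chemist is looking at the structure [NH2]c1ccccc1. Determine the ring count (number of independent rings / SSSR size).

1

In SMILES, each pair of matching ring-closure digits denotes one ring-closing bond; the number of such bonds equals the number of independent rings.
Ring-closure bonds here: 1.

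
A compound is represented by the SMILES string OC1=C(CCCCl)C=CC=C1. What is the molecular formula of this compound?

Walk through each heavy atom and fill implicit hydrogens from standard valence (C 4, N 3, O 2, S 2, halogen 1):
  atom 1: O, bond orders sum to 1 (valence 2) → 1 H
  atom 2: C, bond orders sum to 4 (valence 4) → 0 H
  atom 3: C, bond orders sum to 4 (valence 4) → 0 H
  atom 4: C, bond orders sum to 2 (valence 4) → 2 H
  atom 5: C, bond orders sum to 2 (valence 4) → 2 H
  atom 6: C, bond orders sum to 2 (valence 4) → 2 H
  atom 7: Cl (halogen, monovalent) → 0 H
  atom 8: C, bond orders sum to 3 (valence 4) → 1 H
  atom 9: C, bond orders sum to 3 (valence 4) → 1 H
  atom 10: C, bond orders sum to 3 (valence 4) → 1 H
  atom 11: C, bond orders sum to 3 (valence 4) → 1 H
Totals → C:9, H:11, Cl:1, O:1.
In Hill order: C9H11ClO.

C9H11ClO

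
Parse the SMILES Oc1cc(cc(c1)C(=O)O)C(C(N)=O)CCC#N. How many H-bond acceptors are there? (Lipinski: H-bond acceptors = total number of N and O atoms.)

N atoms: 2; O atoms: 4.
Lipinski HBA = 2 + 4 = 6.

6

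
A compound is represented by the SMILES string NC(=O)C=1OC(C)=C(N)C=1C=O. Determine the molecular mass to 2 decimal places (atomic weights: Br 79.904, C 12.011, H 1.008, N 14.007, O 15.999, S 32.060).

168.15 g/mol

First, the molecular formula is C7H8N2O3 (counting implicit H from valence).
  C: 7 × 12.011 = 84.077
  H: 8 × 1.008 = 8.064
  N: 2 × 14.007 = 28.014
  O: 3 × 15.999 = 47.997
Sum: 7×12.011 + 8×1.008 + 2×14.007 + 3×15.999 = 168.152 → 168.15 g/mol.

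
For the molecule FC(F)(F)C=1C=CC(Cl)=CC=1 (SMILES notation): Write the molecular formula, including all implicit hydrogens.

Walk through each heavy atom and fill implicit hydrogens from standard valence (C 4, N 3, O 2, S 2, halogen 1):
  atom 1: F (halogen, monovalent) → 0 H
  atom 2: C, bond orders sum to 4 (valence 4) → 0 H
  atom 3: F (halogen, monovalent) → 0 H
  atom 4: F (halogen, monovalent) → 0 H
  atom 5: C, bond orders sum to 4 (valence 4) → 0 H
  atom 6: C, bond orders sum to 3 (valence 4) → 1 H
  atom 7: C, bond orders sum to 3 (valence 4) → 1 H
  atom 8: C, bond orders sum to 4 (valence 4) → 0 H
  atom 9: Cl (halogen, monovalent) → 0 H
  atom 10: C, bond orders sum to 3 (valence 4) → 1 H
  atom 11: C, bond orders sum to 3 (valence 4) → 1 H
Totals → C:7, H:4, Cl:1, F:3.

C7H4ClF3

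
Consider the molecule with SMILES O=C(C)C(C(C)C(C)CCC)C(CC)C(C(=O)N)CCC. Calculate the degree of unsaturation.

Molecular formula: C18H35NO2.
DoU = (2C + 2 + N − H − X) / 2, where X is the halogen count and O/S are ignored.
    = (2·18 + 2 + 1 − 35 − 0) / 2 = 4 / 2 = 2.

2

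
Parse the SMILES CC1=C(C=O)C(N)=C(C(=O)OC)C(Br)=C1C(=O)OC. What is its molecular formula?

C12H12BrNO5

Walk through each heavy atom and fill implicit hydrogens from standard valence (C 4, N 3, O 2, S 2, halogen 1):
  atom 1: C, bond orders sum to 1 (valence 4) → 3 H
  atom 2: C, bond orders sum to 4 (valence 4) → 0 H
  atom 3: C, bond orders sum to 4 (valence 4) → 0 H
  atom 4: C, bond orders sum to 3 (valence 4) → 1 H
  atom 5: O, bond orders sum to 2 (valence 2) → 0 H
  atom 6: C, bond orders sum to 4 (valence 4) → 0 H
  atom 7: N, bond orders sum to 1 (valence 3) → 2 H
  atom 8: C, bond orders sum to 4 (valence 4) → 0 H
  atom 9: C, bond orders sum to 4 (valence 4) → 0 H
  atom 10: O, bond orders sum to 2 (valence 2) → 0 H
  atom 11: O, bond orders sum to 2 (valence 2) → 0 H
  atom 12: C, bond orders sum to 1 (valence 4) → 3 H
  atom 13: C, bond orders sum to 4 (valence 4) → 0 H
  atom 14: Br (halogen, monovalent) → 0 H
  atom 15: C, bond orders sum to 4 (valence 4) → 0 H
  atom 16: C, bond orders sum to 4 (valence 4) → 0 H
  atom 17: O, bond orders sum to 2 (valence 2) → 0 H
  atom 18: O, bond orders sum to 2 (valence 2) → 0 H
  atom 19: C, bond orders sum to 1 (valence 4) → 3 H
Totals → C:12, H:12, Br:1, N:1, O:5.
In Hill order: C12H12BrNO5.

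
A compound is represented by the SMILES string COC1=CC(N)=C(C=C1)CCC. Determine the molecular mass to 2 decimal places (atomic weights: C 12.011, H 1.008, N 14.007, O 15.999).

165.24 g/mol

First, the molecular formula is C10H15NO (counting implicit H from valence).
  C: 10 × 12.011 = 120.110
  H: 15 × 1.008 = 15.120
  N: 1 × 14.007 = 14.007
  O: 1 × 15.999 = 15.999
Sum: 10×12.011 + 15×1.008 + 1×14.007 + 1×15.999 = 165.236 → 165.24 g/mol.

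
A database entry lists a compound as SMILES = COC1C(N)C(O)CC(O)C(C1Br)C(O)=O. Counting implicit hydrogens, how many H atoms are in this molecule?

Walk through each heavy atom and fill implicit hydrogens from standard valence (C 4, N 3, O 2, S 2, halogen 1):
  atom 1: C, bond orders sum to 1 (valence 4) → 3 H
  atom 2: O, bond orders sum to 2 (valence 2) → 0 H
  atom 3: C, bond orders sum to 3 (valence 4) → 1 H
  atom 4: C, bond orders sum to 3 (valence 4) → 1 H
  atom 5: N, bond orders sum to 1 (valence 3) → 2 H
  atom 6: C, bond orders sum to 3 (valence 4) → 1 H
  atom 7: O, bond orders sum to 1 (valence 2) → 1 H
  atom 8: C, bond orders sum to 2 (valence 4) → 2 H
  atom 9: C, bond orders sum to 3 (valence 4) → 1 H
  atom 10: O, bond orders sum to 1 (valence 2) → 1 H
  atom 11: C, bond orders sum to 3 (valence 4) → 1 H
  atom 12: C, bond orders sum to 3 (valence 4) → 1 H
  atom 13: Br (halogen, monovalent) → 0 H
  atom 14: C, bond orders sum to 4 (valence 4) → 0 H
  atom 15: O, bond orders sum to 1 (valence 2) → 1 H
  atom 16: O, bond orders sum to 2 (valence 2) → 0 H
Total hydrogens: 16.

16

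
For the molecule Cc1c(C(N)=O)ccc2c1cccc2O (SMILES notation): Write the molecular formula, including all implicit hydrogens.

C12H11NO2

Walk through each heavy atom and fill implicit hydrogens from standard valence (C 4, N 3, O 2, S 2, halogen 1); for lowercase aromatic atoms, an aromatic c carries 1 H when it has two neighbours and 0 H with three, and aromatic n carries 0 H:
  atom 1: C, bond orders sum to 1 (valence 4) → 3 H
  atom 2: aromatic c, 3 neighbours → 0 H
  atom 3: aromatic c, 3 neighbours → 0 H
  atom 4: C, bond orders sum to 4 (valence 4) → 0 H
  atom 5: N, bond orders sum to 1 (valence 3) → 2 H
  atom 6: O, bond orders sum to 2 (valence 2) → 0 H
  atom 7: aromatic c, 2 neighbours → 1 H
  atom 8: aromatic c, 2 neighbours → 1 H
  atom 9: aromatic c, 3 neighbours → 0 H
  atom 10: aromatic c, 3 neighbours → 0 H
  atom 11: aromatic c, 2 neighbours → 1 H
  atom 12: aromatic c, 2 neighbours → 1 H
  atom 13: aromatic c, 2 neighbours → 1 H
  atom 14: aromatic c, 3 neighbours → 0 H
  atom 15: O, bond orders sum to 1 (valence 2) → 1 H
Totals → C:12, H:11, N:1, O:2.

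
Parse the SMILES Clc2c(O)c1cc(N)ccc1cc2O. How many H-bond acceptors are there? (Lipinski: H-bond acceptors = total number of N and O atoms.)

N atoms: 1; O atoms: 2.
Lipinski HBA = 1 + 2 = 3.

3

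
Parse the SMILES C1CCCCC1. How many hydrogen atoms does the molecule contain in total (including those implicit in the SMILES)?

12

Walk through each heavy atom and fill implicit hydrogens from standard valence (C 4, N 3, O 2, S 2, halogen 1):
  atom 1: C, bond orders sum to 2 (valence 4) → 2 H
  atom 2: C, bond orders sum to 2 (valence 4) → 2 H
  atom 3: C, bond orders sum to 2 (valence 4) → 2 H
  atom 4: C, bond orders sum to 2 (valence 4) → 2 H
  atom 5: C, bond orders sum to 2 (valence 4) → 2 H
  atom 6: C, bond orders sum to 2 (valence 4) → 2 H
Total hydrogens: 12.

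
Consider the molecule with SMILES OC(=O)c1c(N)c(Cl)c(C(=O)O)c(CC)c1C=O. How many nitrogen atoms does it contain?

1

Scan the SMILES for N atoms (remember two-letter symbols like Cl and Br are single atoms).
Nitrogen count: 1.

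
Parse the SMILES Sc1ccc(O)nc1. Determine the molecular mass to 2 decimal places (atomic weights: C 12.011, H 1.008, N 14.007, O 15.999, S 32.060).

First, the molecular formula is C5H5NOS (counting implicit H from valence).
  C: 5 × 12.011 = 60.055
  H: 5 × 1.008 = 5.040
  N: 1 × 14.007 = 14.007
  O: 1 × 15.999 = 15.999
  S: 1 × 32.060 = 32.060
Sum: 5×12.011 + 5×1.008 + 1×14.007 + 1×15.999 + 1×32.060 = 127.161 → 127.16 g/mol.

127.16 g/mol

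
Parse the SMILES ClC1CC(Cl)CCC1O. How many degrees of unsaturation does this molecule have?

1

Degree of unsaturation = (number of rings) + (number of π bonds).
Ring closures in the SMILES: 1.
π bonds: none → 0 DoU from unsaturation.
Total DoU = 1 + 0 = 1.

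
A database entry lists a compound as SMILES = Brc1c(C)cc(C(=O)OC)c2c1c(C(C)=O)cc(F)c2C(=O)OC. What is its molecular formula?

C17H14BrFO5

Walk through each heavy atom and fill implicit hydrogens from standard valence (C 4, N 3, O 2, S 2, halogen 1); for lowercase aromatic atoms, an aromatic c carries 1 H when it has two neighbours and 0 H with three, and aromatic n carries 0 H:
  atom 1: Br (halogen, monovalent) → 0 H
  atom 2: aromatic c, 3 neighbours → 0 H
  atom 3: aromatic c, 3 neighbours → 0 H
  atom 4: C, bond orders sum to 1 (valence 4) → 3 H
  atom 5: aromatic c, 2 neighbours → 1 H
  atom 6: aromatic c, 3 neighbours → 0 H
  atom 7: C, bond orders sum to 4 (valence 4) → 0 H
  atom 8: O, bond orders sum to 2 (valence 2) → 0 H
  atom 9: O, bond orders sum to 2 (valence 2) → 0 H
  atom 10: C, bond orders sum to 1 (valence 4) → 3 H
  atom 11: aromatic c, 3 neighbours → 0 H
  atom 12: aromatic c, 3 neighbours → 0 H
  atom 13: aromatic c, 3 neighbours → 0 H
  atom 14: C, bond orders sum to 4 (valence 4) → 0 H
  atom 15: C, bond orders sum to 1 (valence 4) → 3 H
  atom 16: O, bond orders sum to 2 (valence 2) → 0 H
  atom 17: aromatic c, 2 neighbours → 1 H
  atom 18: aromatic c, 3 neighbours → 0 H
  atom 19: F (halogen, monovalent) → 0 H
  atom 20: aromatic c, 3 neighbours → 0 H
  atom 21: C, bond orders sum to 4 (valence 4) → 0 H
  atom 22: O, bond orders sum to 2 (valence 2) → 0 H
  atom 23: O, bond orders sum to 2 (valence 2) → 0 H
  atom 24: C, bond orders sum to 1 (valence 4) → 3 H
Totals → C:17, H:14, Br:1, F:1, O:5.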